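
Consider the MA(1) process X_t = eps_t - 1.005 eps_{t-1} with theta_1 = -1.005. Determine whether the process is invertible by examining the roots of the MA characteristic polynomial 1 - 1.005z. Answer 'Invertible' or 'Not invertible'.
\text{Not invertible}

The MA(q) characteristic polynomial is P(z) = 1 - 1.005z.
Invertibility requires all roots to lie outside the unit circle, i.e. |z| > 1 for every root.
This is linear in z: 1 + (-1.005) z = 0  =>  z = -1/(-1.005) = 0.995025,  |z| = 0.995025.
Moduli of all roots: 0.9950.
All moduli strictly greater than 1? No.
Verdict: Not invertible.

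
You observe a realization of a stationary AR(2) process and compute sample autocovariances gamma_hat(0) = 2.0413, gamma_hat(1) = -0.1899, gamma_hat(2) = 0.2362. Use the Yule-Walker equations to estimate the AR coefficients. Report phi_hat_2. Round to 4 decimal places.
\hat\phi_{2} = 0.1080

The Yule-Walker equations for an AR(p) process read, in matrix form,
  Gamma_p phi = r_p,   with   (Gamma_p)_{ij} = gamma(|i - j|),
                       (r_p)_i = gamma(i),   i,j = 1..p.
Substitute the sample gammas (Toeplitz matrix and right-hand side of size 2):
  Gamma_p = [[2.0413, -0.1899], [-0.1899, 2.0413]]
  r_p     = [-0.1899, 0.2362]
Written out:
  2.0413 phi_1 - 0.1899 phi_2 = -0.1899
  -0.1899 phi_1 + 2.0413 phi_2 = 0.2362
Solve by Cramer's rule:
  det = gamma(0)^2 - gamma(1)^2 = (2.0413)^2 - (-0.1899)^2 = 4.16690569 - 0.03606201 = 4.13084368
  phi_hat_1 = [gamma(1) gamma(0) - gamma(1) gamma(2)] / det = [(-0.1899)(2.0413) - (-0.1899)(0.2362)] / 4.13084368 = -0.34278849 / 4.13084368 = -0.083
  phi_hat_2 = [gamma(0) gamma(2) - gamma(1)^2] / det = [(2.0413)(0.2362) - (-0.1899)^2] / 4.13084368 = 0.44609305 / 4.13084368 = 0.108
So phi_hat = [-0.0830, 0.1080].
Therefore phi_hat_2 = 0.1080.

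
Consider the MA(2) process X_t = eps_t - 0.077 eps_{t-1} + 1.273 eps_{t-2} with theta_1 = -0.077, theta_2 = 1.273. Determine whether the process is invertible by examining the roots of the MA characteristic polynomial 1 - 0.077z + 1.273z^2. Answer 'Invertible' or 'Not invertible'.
\text{Not invertible}

The MA(q) characteristic polynomial is P(z) = 1 - 0.077z + 1.273z^2.
Invertibility requires all roots to lie outside the unit circle, i.e. |z| > 1 for every root.
Set 1 + (-0.077) z + (1.273) z^2 = 0, i.e. a z^2 + b z + c = 0 with a = 1.273, b = -0.077, c = 1.
Discriminant D = b^2 - 4ac = (-0.077)^2 - 4*(1.273)*1 = 0.005929 - (5.092) = -5.086071.
D < 0, so the roots are the complex-conjugate pair z = (-b +/- i sqrt(-D)) / (2a) = 0.0302 +/- 0.8858i.
For a conjugate pair |z|^2 = z * conj(z) = (product of roots) = c/a = 1/(1.273) = 0.785546, so |z| = sqrt(0.785546) = 0.8863 for both roots.
Moduli of all roots: 0.8863, 0.8863.
All moduli strictly greater than 1? No.
Verdict: Not invertible.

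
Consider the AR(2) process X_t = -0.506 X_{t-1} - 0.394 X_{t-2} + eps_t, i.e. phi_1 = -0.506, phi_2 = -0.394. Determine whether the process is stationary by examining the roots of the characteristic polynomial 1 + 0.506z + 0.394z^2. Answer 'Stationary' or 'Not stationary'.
\text{Stationary}

The AR(p) characteristic polynomial is P(z) = 1 + 0.506z + 0.394z^2.
Stationarity requires all roots to lie outside the unit circle, i.e. |z| > 1 for every root.
Set 1 + (0.506) z + (0.394) z^2 = 0, i.e. a z^2 + b z + c = 0 with a = 0.394, b = 0.506, c = 1.
Discriminant D = b^2 - 4ac = (0.506)^2 - 4*(0.394)*1 = 0.256036 - (1.576) = -1.319964.
D < 0, so the roots are the complex-conjugate pair z = (-b +/- i sqrt(-D)) / (2a) = -0.6421 +/- 1.458i.
For a conjugate pair |z|^2 = z * conj(z) = (product of roots) = c/a = 1/(0.394) = 2.538071, so |z| = sqrt(2.538071) = 1.5931 for both roots.
Moduli of all roots: 1.5931, 1.5931.
All moduli strictly greater than 1? Yes.
Verdict: Stationary.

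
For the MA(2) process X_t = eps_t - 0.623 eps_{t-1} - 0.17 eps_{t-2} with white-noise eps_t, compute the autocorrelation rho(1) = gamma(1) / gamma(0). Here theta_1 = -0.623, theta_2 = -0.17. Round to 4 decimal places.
\rho(1) = -0.3649

For an MA(q) process with theta_0 = 1, the autocovariance is
  gamma(k) = sigma^2 * sum_{i=0..q-k} theta_i * theta_{i+k},
and rho(k) = gamma(k) / gamma(0). Sigma^2 cancels.
  numerator   = (1)*(-0.623) + (-0.623)*(-0.17) = -0.51709.
  denominator = (1)^2 + (-0.623)^2 + (-0.17)^2 = 1.417029.
  rho(1) = -0.51709 / 1.417029 = -0.3649.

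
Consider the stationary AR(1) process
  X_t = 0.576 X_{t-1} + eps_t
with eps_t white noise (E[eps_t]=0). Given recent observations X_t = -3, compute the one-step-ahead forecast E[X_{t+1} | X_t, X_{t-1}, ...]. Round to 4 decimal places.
E[X_{t+1} \mid \mathcal F_t] = -1.7280

For an AR(p) model X_t = c + sum_i phi_i X_{t-i} + eps_t, the
one-step-ahead conditional mean is
  E[X_{t+1} | X_t, ...] = c + sum_i phi_i X_{t+1-i}.
Substitute known values:
  E[X_{t+1} | ...] = (0.576) * (-3)
                   = -1.7280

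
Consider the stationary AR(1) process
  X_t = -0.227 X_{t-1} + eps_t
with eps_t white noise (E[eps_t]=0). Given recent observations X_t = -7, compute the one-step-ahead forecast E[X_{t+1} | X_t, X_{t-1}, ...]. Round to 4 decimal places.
E[X_{t+1} \mid \mathcal F_t] = 1.5890

For an AR(p) model X_t = c + sum_i phi_i X_{t-i} + eps_t, the
one-step-ahead conditional mean is
  E[X_{t+1} | X_t, ...] = c + sum_i phi_i X_{t+1-i}.
Substitute known values:
  E[X_{t+1} | ...] = (-0.227) * (-7)
                   = 1.5890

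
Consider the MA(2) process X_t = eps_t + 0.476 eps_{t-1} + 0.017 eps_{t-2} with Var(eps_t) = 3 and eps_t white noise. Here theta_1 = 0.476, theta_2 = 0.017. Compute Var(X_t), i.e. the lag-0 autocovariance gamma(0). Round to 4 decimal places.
\gamma(0) = 3.6806

For an MA(q) process X_t = eps_t + sum_i theta_i eps_{t-i} with
Var(eps_t) = sigma^2, the variance is
  gamma(0) = sigma^2 * (1 + sum_i theta_i^2).
  sum_i theta_i^2 = (0.476)^2 + (0.017)^2 = 0.226576 + 0.000289 = 0.226865.
  gamma(0) = 3 * (1 + 0.226865) = 3 * 1.226865 = 3.680595, which rounds to 3.6806.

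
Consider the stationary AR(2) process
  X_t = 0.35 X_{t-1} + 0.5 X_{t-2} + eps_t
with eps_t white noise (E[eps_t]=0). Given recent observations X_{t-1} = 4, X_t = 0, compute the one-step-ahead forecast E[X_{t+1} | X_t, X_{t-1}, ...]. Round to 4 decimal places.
E[X_{t+1} \mid \mathcal F_t] = 2.0000

For an AR(p) model X_t = c + sum_i phi_i X_{t-i} + eps_t, the
one-step-ahead conditional mean is
  E[X_{t+1} | X_t, ...] = c + sum_i phi_i X_{t+1-i}.
Substitute known values:
  E[X_{t+1} | ...] = (0.35) * (0) + (0.5) * (4)
                   = 2.0000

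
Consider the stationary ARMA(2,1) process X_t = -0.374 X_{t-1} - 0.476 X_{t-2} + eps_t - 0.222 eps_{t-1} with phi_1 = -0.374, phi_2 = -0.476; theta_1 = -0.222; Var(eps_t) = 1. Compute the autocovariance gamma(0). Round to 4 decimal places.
\gamma(0) = 1.6052

Multiply the model equation by X_{t-k} and take expectations. With theta_0 = psi_0 = 1 and psi_j the MA(infinity) weights, this gives
  gamma(k) - sum_i phi_i gamma(k-i) = c_k,
  c_k = sigma^2 * sum_{j=k..q} theta_j psi_{j-k}   (c_k = 0 for k > q),
using gamma(-m) = gamma(m).
psi-weights needed (psi_j = theta_j + sum_i phi_i psi_{j-i}):
  psi_1 = theta_1 + phi_1 = -0.222 + (-0.374) = -0.596
Right-hand sides:
  c_0 = sigma^2 (1 + theta_1 psi_1) = 1 * (1 + (-0.222)(-0.596)) = 1 * 1.132312 = 1.132312
  c_1 = sigma^2 theta_1 = 1 * (-0.222) = -0.222
  c_2 = 0
Equations for k = 0, 1, 2 (AR order 2, c_2 = 0):
  (E0) gamma(0) = phi_1 gamma(1) + phi_2 gamma(2) + c_0
  (E1) gamma(1) = phi_1 gamma(0) + phi_2 gamma(1) + c_1
  (E2) gamma(2) = phi_1 gamma(1) + phi_2 gamma(0)
From (E1): gamma(1) = A gamma(0) + B with
  A = phi_1 / (1 - phi_2) = -0.374 / 1.476 = -0.253388,   B = c_1 / (1 - phi_2) = -0.222 / 1.476 = -0.150407.
Insert (E2) into (E0): gamma(0) (1 - phi_2^2) = phi_1 (1 + phi_2) gamma(1) + c_0.
  phi_1 (1 + phi_2) = (-0.374)(0.524) = -0.195976,   1 - phi_2^2 = 0.773424.
Replace gamma(1) by A gamma(0) + B and collect gamma(0):
  gamma(0) [0.773424 - (-0.195976)(-0.253388)] = (-0.195976)(-0.150407) + 1.132312
  gamma(0) * 0.723766 = 1.161788
  gamma(0) = 1.161788 / 0.723766 = 1.605198.
Therefore gamma(0) = 1.6052 (to 4 decimal places).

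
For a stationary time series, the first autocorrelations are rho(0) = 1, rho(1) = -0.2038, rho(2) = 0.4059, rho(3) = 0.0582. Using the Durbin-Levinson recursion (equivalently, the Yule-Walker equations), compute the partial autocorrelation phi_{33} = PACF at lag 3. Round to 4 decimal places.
\phi_{33} = 0.2280

The PACF at lag k is phi_{kk}, the last component of the solution
to the Yule-Walker system G_k phi = r_k where
  (G_k)_{ij} = rho(|i - j|), (r_k)_i = rho(i), i,j = 1..k.
Equivalently, Durbin-Levinson gives phi_{kk} iteratively:
  phi_{11} = rho(1)
  phi_{kk} = [rho(k) - sum_{j=1..k-1} phi_{k-1,j} rho(k-j)]
            / [1 - sum_{j=1..k-1} phi_{k-1,j} rho(j)],
  phi_{k,j} = phi_{k-1,j} - phi_{kk} phi_{k-1,k-j},  j = 1..k-1.
Step k = 1:
  phi_11 = rho(1) = -0.2038.
Step k = 2:
  phi_22 = [rho(2) - phi_11 rho(1)] / [1 - phi_11 rho(1)] = [0.4059 - (-0.2038)(-0.2038)] / [1 - (-0.2038)(-0.2038)]
         = 0.36436556 / 0.95846556 = 0.380155.
  Update: phi_21 = phi_11 - phi_22 phi_11 = -0.2038 - (0.380155)(-0.2038) = -0.126324.
Step k = 3:
  phi_33 = [rho(3) - phi_21 rho(2) - phi_22 rho(1)] / [1 - phi_21 rho(1) - phi_22 rho(2)]
    numerator   = 0.0582 - (-0.126324)(0.4059) - (0.380155)(-0.2038) = 0.18695068
    denominator = 1 - (-0.126324)(-0.2038) - (0.380155)(0.4059) = 0.81995014
  phi_33 = 0.18695068 / 0.81995014 = 0.228.
Therefore phi_{33} = 0.2280.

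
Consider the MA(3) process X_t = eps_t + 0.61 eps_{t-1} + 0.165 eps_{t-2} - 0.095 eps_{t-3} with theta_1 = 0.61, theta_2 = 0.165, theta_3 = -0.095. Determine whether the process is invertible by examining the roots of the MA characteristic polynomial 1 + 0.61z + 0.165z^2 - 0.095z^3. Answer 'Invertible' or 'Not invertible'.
\text{Invertible}

The MA(q) characteristic polynomial is P(z) = 1 + 0.61z + 0.165z^2 - 0.095z^3.
Invertibility requires all roots to lie outside the unit circle, i.e. |z| > 1 for every root.
Degree 3: look for a simple real root z0 first, then factor out (1 - z/z0) and solve the remaining quadratic.
Testing z0 = 4: P(4) = 1 + (0.61)(4) + (0.165)(4)^2 + (-0.095)(4)^3
  = 1 + (2.44) + (2.64) + (-6.08) = 0.  So z_0 = 4 is a root, |z_0| = 4.
Divide out the factor (1 - 0.25 z) = (1 - z/z0) (since 1/z0 = 0.25):
  P(z) = (1 - 0.25 z)(1 + (0.86) z + (0.38) z^2)
  [check: z-coef 0.86 - (0.25) = 0.61; z^2-coef 0.38 - (0.25)(0.86) = 0.165; z^3-coef -(0.25)(0.38) = -0.095.]
Remaining roots from the quadratic factor 1 + (0.86) z + (0.38) z^2:
  Set 1 + (0.86) z + (0.38) z^2 = 0, i.e. a z^2 + b z + c = 0 with a = 0.38, b = 0.86, c = 1.
  Discriminant D = b^2 - 4ac = (0.86)^2 - 4*(0.38)*1 = 0.7396 - (1.52) = -0.7804.
  D < 0, so the roots are the complex-conjugate pair z = (-b +/- i sqrt(-D)) / (2a) = -1.1316 +/- 1.1624i.
  For a conjugate pair |z|^2 = z * conj(z) = (product of roots) = c/a = 1/(0.38) = 2.631579, so |z| = sqrt(2.631579) = 1.6222 for both roots.
Moduli of all roots: 4.0000, 1.6222, 1.6222.
All moduli strictly greater than 1? Yes.
Verdict: Invertible.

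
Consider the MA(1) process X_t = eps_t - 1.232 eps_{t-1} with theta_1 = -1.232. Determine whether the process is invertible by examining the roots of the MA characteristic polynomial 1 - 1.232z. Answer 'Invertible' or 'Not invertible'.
\text{Not invertible}

The MA(q) characteristic polynomial is P(z) = 1 - 1.232z.
Invertibility requires all roots to lie outside the unit circle, i.e. |z| > 1 for every root.
This is linear in z: 1 + (-1.232) z = 0  =>  z = -1/(-1.232) = 0.811688,  |z| = 0.811688.
Moduli of all roots: 0.8117.
All moduli strictly greater than 1? No.
Verdict: Not invertible.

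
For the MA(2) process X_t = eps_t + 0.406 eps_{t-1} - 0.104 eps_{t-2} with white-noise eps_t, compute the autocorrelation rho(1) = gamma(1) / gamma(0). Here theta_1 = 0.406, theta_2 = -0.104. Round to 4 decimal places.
\rho(1) = 0.3094

For an MA(q) process with theta_0 = 1, the autocovariance is
  gamma(k) = sigma^2 * sum_{i=0..q-k} theta_i * theta_{i+k},
and rho(k) = gamma(k) / gamma(0). Sigma^2 cancels.
  numerator   = (1)*(0.406) + (0.406)*(-0.104) = 0.363776.
  denominator = (1)^2 + (0.406)^2 + (-0.104)^2 = 1.175652.
  rho(1) = 0.363776 / 1.175652 = 0.3094.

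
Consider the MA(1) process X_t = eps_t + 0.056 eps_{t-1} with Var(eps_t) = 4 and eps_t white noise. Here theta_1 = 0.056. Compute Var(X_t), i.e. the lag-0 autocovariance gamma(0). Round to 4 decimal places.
\gamma(0) = 4.0125

For an MA(q) process X_t = eps_t + sum_i theta_i eps_{t-i} with
Var(eps_t) = sigma^2, the variance is
  gamma(0) = sigma^2 * (1 + sum_i theta_i^2).
  sum_i theta_i^2 = (0.056)^2 = 0.003136.
  gamma(0) = 4 * (1 + 0.003136) = 4 * 1.003136 = 4.012544, which rounds to 4.0125.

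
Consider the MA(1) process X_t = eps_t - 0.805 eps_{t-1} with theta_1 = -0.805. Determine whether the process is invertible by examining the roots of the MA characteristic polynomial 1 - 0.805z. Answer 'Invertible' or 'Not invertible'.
\text{Invertible}

The MA(q) characteristic polynomial is P(z) = 1 - 0.805z.
Invertibility requires all roots to lie outside the unit circle, i.e. |z| > 1 for every root.
This is linear in z: 1 + (-0.805) z = 0  =>  z = -1/(-0.805) = 1.242236,  |z| = 1.242236.
Moduli of all roots: 1.2422.
All moduli strictly greater than 1? Yes.
Verdict: Invertible.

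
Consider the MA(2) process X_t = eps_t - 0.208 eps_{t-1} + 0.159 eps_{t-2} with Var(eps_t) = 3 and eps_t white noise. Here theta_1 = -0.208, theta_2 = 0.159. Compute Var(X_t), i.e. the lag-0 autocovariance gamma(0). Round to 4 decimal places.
\gamma(0) = 3.2056

For an MA(q) process X_t = eps_t + sum_i theta_i eps_{t-i} with
Var(eps_t) = sigma^2, the variance is
  gamma(0) = sigma^2 * (1 + sum_i theta_i^2).
  sum_i theta_i^2 = (-0.208)^2 + (0.159)^2 = 0.043264 + 0.025281 = 0.068545.
  gamma(0) = 3 * (1 + 0.068545) = 3 * 1.068545 = 3.205635, which rounds to 3.2056.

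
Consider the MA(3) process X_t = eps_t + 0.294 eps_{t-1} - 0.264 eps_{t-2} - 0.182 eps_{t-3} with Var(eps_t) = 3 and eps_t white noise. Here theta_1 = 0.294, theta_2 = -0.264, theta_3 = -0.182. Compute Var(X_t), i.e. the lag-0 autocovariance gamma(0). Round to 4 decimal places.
\gamma(0) = 3.5678

For an MA(q) process X_t = eps_t + sum_i theta_i eps_{t-i} with
Var(eps_t) = sigma^2, the variance is
  gamma(0) = sigma^2 * (1 + sum_i theta_i^2).
  sum_i theta_i^2 = (0.294)^2 + (-0.264)^2 + (-0.182)^2 = 0.086436 + 0.069696 + 0.033124 = 0.189256.
  gamma(0) = 3 * (1 + 0.189256) = 3 * 1.189256 = 3.567768, which rounds to 3.5678.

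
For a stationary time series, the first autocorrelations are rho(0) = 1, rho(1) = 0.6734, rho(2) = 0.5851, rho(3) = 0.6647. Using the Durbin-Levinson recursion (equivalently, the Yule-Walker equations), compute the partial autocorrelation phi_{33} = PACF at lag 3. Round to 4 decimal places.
\phi_{33} = 0.3951

The PACF at lag k is phi_{kk}, the last component of the solution
to the Yule-Walker system G_k phi = r_k where
  (G_k)_{ij} = rho(|i - j|), (r_k)_i = rho(i), i,j = 1..k.
Equivalently, Durbin-Levinson gives phi_{kk} iteratively:
  phi_{11} = rho(1)
  phi_{kk} = [rho(k) - sum_{j=1..k-1} phi_{k-1,j} rho(k-j)]
            / [1 - sum_{j=1..k-1} phi_{k-1,j} rho(j)],
  phi_{k,j} = phi_{k-1,j} - phi_{kk} phi_{k-1,k-j},  j = 1..k-1.
Step k = 1:
  phi_11 = rho(1) = 0.6734.
Step k = 2:
  phi_22 = [rho(2) - phi_11 rho(1)] / [1 - phi_11 rho(1)] = [0.5851 - (0.6734)(0.6734)] / [1 - (0.6734)(0.6734)]
         = 0.13163244 / 0.54653244 = 0.24085.
  Update: phi_21 = phi_11 - phi_22 phi_11 = 0.6734 - (0.24085)(0.6734) = 0.511211.
Step k = 3:
  phi_33 = [rho(3) - phi_21 rho(2) - phi_22 rho(1)] / [1 - phi_21 rho(1) - phi_22 rho(2)]
    numerator   = 0.6647 - (0.511211)(0.5851) - (0.24085)(0.6734) = 0.20340164
    denominator = 1 - (0.511211)(0.6734) - (0.24085)(0.5851) = 0.51482874
  phi_33 = 0.20340164 / 0.51482874 = 0.3951.
Therefore phi_{33} = 0.3951.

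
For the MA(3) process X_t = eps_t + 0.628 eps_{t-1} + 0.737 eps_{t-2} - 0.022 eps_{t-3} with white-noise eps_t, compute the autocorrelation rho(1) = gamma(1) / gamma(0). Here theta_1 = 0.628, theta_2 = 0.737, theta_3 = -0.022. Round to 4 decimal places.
\rho(1) = 0.5545

For an MA(q) process with theta_0 = 1, the autocovariance is
  gamma(k) = sigma^2 * sum_{i=0..q-k} theta_i * theta_{i+k},
and rho(k) = gamma(k) / gamma(0). Sigma^2 cancels.
  numerator   = (1)*(0.628) + (0.628)*(0.737) + (0.737)*(-0.022) = 1.074622.
  denominator = (1)^2 + (0.628)^2 + (0.737)^2 + (-0.022)^2 = 1.938037.
  rho(1) = 1.074622 / 1.938037 = 0.5545.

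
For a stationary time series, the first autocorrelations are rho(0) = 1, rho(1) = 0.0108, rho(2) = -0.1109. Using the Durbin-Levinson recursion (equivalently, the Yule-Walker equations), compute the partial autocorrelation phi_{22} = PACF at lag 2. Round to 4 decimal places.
\phi_{22} = -0.1110

The PACF at lag k is phi_{kk}, the last component of the solution
to the Yule-Walker system G_k phi = r_k where
  (G_k)_{ij} = rho(|i - j|), (r_k)_i = rho(i), i,j = 1..k.
Equivalently, Durbin-Levinson gives phi_{kk} iteratively:
  phi_{11} = rho(1)
  phi_{kk} = [rho(k) - sum_{j=1..k-1} phi_{k-1,j} rho(k-j)]
            / [1 - sum_{j=1..k-1} phi_{k-1,j} rho(j)],
  phi_{k,j} = phi_{k-1,j} - phi_{kk} phi_{k-1,k-j},  j = 1..k-1.
Step k = 1:
  phi_11 = rho(1) = 0.0108.
Step k = 2:
  phi_22 = [rho(2) - phi_11 rho(1)] / [1 - phi_11 rho(1)] = [-0.1109 - (0.0108)(0.0108)] / [1 - (0.0108)(0.0108)]
         = -0.11101664 / 0.99988336 = -0.111.
Therefore phi_{22} = -0.1110.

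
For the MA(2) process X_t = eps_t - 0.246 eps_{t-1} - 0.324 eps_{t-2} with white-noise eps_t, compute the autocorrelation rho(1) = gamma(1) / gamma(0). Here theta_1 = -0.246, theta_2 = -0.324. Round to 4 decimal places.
\rho(1) = -0.1427

For an MA(q) process with theta_0 = 1, the autocovariance is
  gamma(k) = sigma^2 * sum_{i=0..q-k} theta_i * theta_{i+k},
and rho(k) = gamma(k) / gamma(0). Sigma^2 cancels.
  numerator   = (1)*(-0.246) + (-0.246)*(-0.324) = -0.166296.
  denominator = (1)^2 + (-0.246)^2 + (-0.324)^2 = 1.165492.
  rho(1) = -0.166296 / 1.165492 = -0.1427.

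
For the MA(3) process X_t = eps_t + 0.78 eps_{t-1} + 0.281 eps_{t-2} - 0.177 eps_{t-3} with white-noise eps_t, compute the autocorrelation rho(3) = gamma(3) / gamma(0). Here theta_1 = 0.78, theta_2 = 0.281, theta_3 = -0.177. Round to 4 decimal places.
\rho(3) = -0.1030

For an MA(q) process with theta_0 = 1, the autocovariance is
  gamma(k) = sigma^2 * sum_{i=0..q-k} theta_i * theta_{i+k},
and rho(k) = gamma(k) / gamma(0). Sigma^2 cancels.
  numerator   = (1)*(-0.177) = -0.177.
  denominator = (1)^2 + (0.78)^2 + (0.281)^2 + (-0.177)^2 = 1.71869.
  rho(3) = -0.177 / 1.71869 = -0.1030.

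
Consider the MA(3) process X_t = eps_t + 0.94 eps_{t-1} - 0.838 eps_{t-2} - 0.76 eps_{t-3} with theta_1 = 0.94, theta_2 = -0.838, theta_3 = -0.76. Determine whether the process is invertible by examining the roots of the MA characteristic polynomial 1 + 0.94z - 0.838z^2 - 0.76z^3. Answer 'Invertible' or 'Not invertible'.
\text{Not invertible}

The MA(q) characteristic polynomial is P(z) = 1 + 0.94z - 0.838z^2 - 0.76z^3.
Invertibility requires all roots to lie outside the unit circle, i.e. |z| > 1 for every root.
Degree 3: look for a simple real root z0 first, then factor out (1 - z/z0) and solve the remaining quadratic.
Testing z0 = -1.25: P(-1.25) = 1 + (0.94)(-1.25) + (-0.838)(-1.25)^2 + (-0.76)(-1.25)^3
  = 1 + (-1.175) + (-1.309375) + (1.484375) = 0.  So z_0 = -1.25 is a root, |z_0| = 1.25.
Divide out the factor (1 + 0.8 z) = (1 - z/z0) (since 1/z0 = -0.8):
  P(z) = (1 + 0.8 z)(1 + (0.14) z + (-0.95) z^2)
  [check: z-coef 0.14 - (-0.8) = 0.94; z^2-coef -0.95 - (-0.8)(0.14) = -0.838; z^3-coef -(-0.8)(-0.95) = -0.76.]
Remaining roots from the quadratic factor 1 + (0.14) z + (-0.95) z^2:
  Set 1 + (0.14) z + (-0.95) z^2 = 0, i.e. a z^2 + b z + c = 0 with a = -0.95, b = 0.14, c = 1.
  Discriminant D = b^2 - 4ac = (0.14)^2 - 4*(-0.95)*1 = 0.0196 - (-3.8) = 3.8196.
  D >= 0, so the roots are real: z = (-b +/- sqrt(D)) / (2a) = (-0.14 +/- 1.95438) / (-1.9).
    z_1 = (-0.14 + 1.95438) / (-1.9) = -0.9549,   |z_1| = 0.9549.
    z_2 = (-0.14 - 1.95438) / (-1.9) = 1.1023,   |z_2| = 1.1023.
Moduli of all roots: 1.2500, 0.9549, 1.1023.
All moduli strictly greater than 1? No.
Verdict: Not invertible.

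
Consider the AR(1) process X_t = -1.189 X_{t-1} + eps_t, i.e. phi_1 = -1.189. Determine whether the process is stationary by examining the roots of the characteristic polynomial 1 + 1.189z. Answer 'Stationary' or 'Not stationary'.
\text{Not stationary}

The AR(p) characteristic polynomial is P(z) = 1 + 1.189z.
Stationarity requires all roots to lie outside the unit circle, i.e. |z| > 1 for every root.
This is linear in z: 1 + (1.189) z = 0  =>  z = -1/(1.189) = -0.841043,  |z| = 0.841043.
Moduli of all roots: 0.8410.
All moduli strictly greater than 1? No.
Verdict: Not stationary.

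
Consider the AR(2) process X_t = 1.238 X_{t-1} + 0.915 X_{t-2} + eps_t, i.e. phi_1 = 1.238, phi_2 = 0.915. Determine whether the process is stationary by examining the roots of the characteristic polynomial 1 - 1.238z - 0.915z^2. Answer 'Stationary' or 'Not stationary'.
\text{Not stationary}

The AR(p) characteristic polynomial is P(z) = 1 - 1.238z - 0.915z^2.
Stationarity requires all roots to lie outside the unit circle, i.e. |z| > 1 for every root.
Set 1 + (-1.238) z + (-0.915) z^2 = 0, i.e. a z^2 + b z + c = 0 with a = -0.915, b = -1.238, c = 1.
Discriminant D = b^2 - 4ac = (-1.238)^2 - 4*(-0.915)*1 = 1.532644 - (-3.66) = 5.192644.
D >= 0, so the roots are real: z = (-b +/- sqrt(D)) / (2a) = (1.238 +/- 2.278737) / (-1.83).
  z_1 = (1.238 + 2.278737) / (-1.83) = -1.9217,   |z_1| = 1.9217.
  z_2 = (1.238 - 2.278737) / (-1.83) = 0.5687,   |z_2| = 0.5687.
Moduli of all roots: 1.9217, 0.5687.
All moduli strictly greater than 1? No.
Verdict: Not stationary.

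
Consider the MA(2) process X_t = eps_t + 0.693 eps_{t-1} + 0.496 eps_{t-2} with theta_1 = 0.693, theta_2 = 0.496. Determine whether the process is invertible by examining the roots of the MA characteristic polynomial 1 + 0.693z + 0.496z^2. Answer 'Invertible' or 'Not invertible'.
\text{Invertible}

The MA(q) characteristic polynomial is P(z) = 1 + 0.693z + 0.496z^2.
Invertibility requires all roots to lie outside the unit circle, i.e. |z| > 1 for every root.
Set 1 + (0.693) z + (0.496) z^2 = 0, i.e. a z^2 + b z + c = 0 with a = 0.496, b = 0.693, c = 1.
Discriminant D = b^2 - 4ac = (0.693)^2 - 4*(0.496)*1 = 0.480249 - (1.984) = -1.503751.
D < 0, so the roots are the complex-conjugate pair z = (-b +/- i sqrt(-D)) / (2a) = -0.6986 +/- 1.2362i.
For a conjugate pair |z|^2 = z * conj(z) = (product of roots) = c/a = 1/(0.496) = 2.016129, so |z| = sqrt(2.016129) = 1.4199 for both roots.
Moduli of all roots: 1.4199, 1.4199.
All moduli strictly greater than 1? Yes.
Verdict: Invertible.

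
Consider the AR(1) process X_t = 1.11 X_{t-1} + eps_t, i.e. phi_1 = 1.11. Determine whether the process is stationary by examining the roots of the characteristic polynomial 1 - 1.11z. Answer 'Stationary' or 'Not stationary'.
\text{Not stationary}

The AR(p) characteristic polynomial is P(z) = 1 - 1.11z.
Stationarity requires all roots to lie outside the unit circle, i.e. |z| > 1 for every root.
This is linear in z: 1 + (-1.11) z = 0  =>  z = -1/(-1.11) = 0.900901,  |z| = 0.900901.
Moduli of all roots: 0.9009.
All moduli strictly greater than 1? No.
Verdict: Not stationary.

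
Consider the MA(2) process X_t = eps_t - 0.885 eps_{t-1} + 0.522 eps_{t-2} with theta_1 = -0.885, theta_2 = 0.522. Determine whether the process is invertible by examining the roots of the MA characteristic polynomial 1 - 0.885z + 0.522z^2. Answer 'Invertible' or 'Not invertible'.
\text{Invertible}

The MA(q) characteristic polynomial is P(z) = 1 - 0.885z + 0.522z^2.
Invertibility requires all roots to lie outside the unit circle, i.e. |z| > 1 for every root.
Set 1 + (-0.885) z + (0.522) z^2 = 0, i.e. a z^2 + b z + c = 0 with a = 0.522, b = -0.885, c = 1.
Discriminant D = b^2 - 4ac = (-0.885)^2 - 4*(0.522)*1 = 0.783225 - (2.088) = -1.304775.
D < 0, so the roots are the complex-conjugate pair z = (-b +/- i sqrt(-D)) / (2a) = 0.8477 +/- 1.0941i.
For a conjugate pair |z|^2 = z * conj(z) = (product of roots) = c/a = 1/(0.522) = 1.915709, so |z| = sqrt(1.915709) = 1.3841 for both roots.
Moduli of all roots: 1.3841, 1.3841.
All moduli strictly greater than 1? Yes.
Verdict: Invertible.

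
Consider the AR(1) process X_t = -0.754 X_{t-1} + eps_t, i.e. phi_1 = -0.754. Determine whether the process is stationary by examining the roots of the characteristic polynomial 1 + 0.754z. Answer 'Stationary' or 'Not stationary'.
\text{Stationary}

The AR(p) characteristic polynomial is P(z) = 1 + 0.754z.
Stationarity requires all roots to lie outside the unit circle, i.e. |z| > 1 for every root.
This is linear in z: 1 + (0.754) z = 0  =>  z = -1/(0.754) = -1.32626,  |z| = 1.32626.
Moduli of all roots: 1.3263.
All moduli strictly greater than 1? Yes.
Verdict: Stationary.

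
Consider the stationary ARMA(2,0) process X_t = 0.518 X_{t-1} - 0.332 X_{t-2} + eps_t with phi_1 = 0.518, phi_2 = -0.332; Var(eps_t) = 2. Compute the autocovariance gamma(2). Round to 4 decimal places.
\gamma(2) = -0.3457

Multiply the model equation by X_{t-k} and take expectations. With theta_0 = psi_0 = 1 and psi_j the MA(infinity) weights, this gives
  gamma(k) - sum_i phi_i gamma(k-i) = c_k,
  c_k = sigma^2 * sum_{j=k..q} theta_j psi_{j-k}   (c_k = 0 for k > q),
using gamma(-m) = gamma(m).
Pure AR (q = 0): c_0 = sigma^2 = 2, c_k = 0 for k >= 1.
Equations for k = 0, 1, 2 (AR order 2, c_2 = 0):
  (E0) gamma(0) = phi_1 gamma(1) + phi_2 gamma(2) + c_0
  (E1) gamma(1) = phi_1 gamma(0) + phi_2 gamma(1) + c_1
  (E2) gamma(2) = phi_1 gamma(1) + phi_2 gamma(0)
From (E1): gamma(1) = A gamma(0) + B with
  A = phi_1 / (1 - phi_2) = 0.518 / 1.332 = 0.388889,   B = c_1 / (1 - phi_2) = 0 / 1.332 = 0.
Insert (E2) into (E0): gamma(0) (1 - phi_2^2) = phi_1 (1 + phi_2) gamma(1) + c_0.
  phi_1 (1 + phi_2) = (0.518)(0.668) = 0.346024,   1 - phi_2^2 = 0.889776.
Replace gamma(1) by A gamma(0) + B and collect gamma(0):
  gamma(0) [0.889776 - (0.346024)(0.388889)] = c_0 = 2
  gamma(0) * 0.755211 = 2
  gamma(0) = 2 / 0.755211 = 2.648266.
  gamma(1) = A gamma(0) = (0.388889)(2.648266) = 1.029881.
  gamma(2) = phi_1 gamma(1) + phi_2 gamma(0) = (0.518)(1.029881) + (-0.332)(2.648266) = -0.345746.
Therefore gamma(2) = -0.3457 (to 4 decimal places).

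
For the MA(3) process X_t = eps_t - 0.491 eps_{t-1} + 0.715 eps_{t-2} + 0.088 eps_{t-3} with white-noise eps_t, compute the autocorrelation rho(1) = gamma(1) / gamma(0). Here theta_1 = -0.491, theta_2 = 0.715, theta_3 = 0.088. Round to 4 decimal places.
\rho(1) = -0.4427

For an MA(q) process with theta_0 = 1, the autocovariance is
  gamma(k) = sigma^2 * sum_{i=0..q-k} theta_i * theta_{i+k},
and rho(k) = gamma(k) / gamma(0). Sigma^2 cancels.
  numerator   = (1)*(-0.491) + (-0.491)*(0.715) + (0.715)*(0.088) = -0.779145.
  denominator = (1)^2 + (-0.491)^2 + (0.715)^2 + (0.088)^2 = 1.76005.
  rho(1) = -0.779145 / 1.76005 = -0.4427.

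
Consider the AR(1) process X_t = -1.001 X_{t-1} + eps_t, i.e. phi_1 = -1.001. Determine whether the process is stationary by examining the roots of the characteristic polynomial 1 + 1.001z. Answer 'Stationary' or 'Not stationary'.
\text{Not stationary}

The AR(p) characteristic polynomial is P(z) = 1 + 1.001z.
Stationarity requires all roots to lie outside the unit circle, i.e. |z| > 1 for every root.
This is linear in z: 1 + (1.001) z = 0  =>  z = -1/(1.001) = -0.999001,  |z| = 0.999001.
Moduli of all roots: 0.9990.
All moduli strictly greater than 1? No.
Verdict: Not stationary.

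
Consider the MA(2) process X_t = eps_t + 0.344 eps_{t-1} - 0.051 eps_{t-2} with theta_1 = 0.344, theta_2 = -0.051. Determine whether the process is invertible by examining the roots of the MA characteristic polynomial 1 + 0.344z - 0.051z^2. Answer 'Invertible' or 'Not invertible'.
\text{Invertible}

The MA(q) characteristic polynomial is P(z) = 1 + 0.344z - 0.051z^2.
Invertibility requires all roots to lie outside the unit circle, i.e. |z| > 1 for every root.
Set 1 + (0.344) z + (-0.051) z^2 = 0, i.e. a z^2 + b z + c = 0 with a = -0.051, b = 0.344, c = 1.
Discriminant D = b^2 - 4ac = (0.344)^2 - 4*(-0.051)*1 = 0.118336 - (-0.204) = 0.322336.
D >= 0, so the roots are real: z = (-b +/- sqrt(D)) / (2a) = (-0.344 +/- 0.567746) / (-0.102).
  z_1 = (-0.344 + 0.567746) / (-0.102) = -2.1936,   |z_1| = 2.1936.
  z_2 = (-0.344 - 0.567746) / (-0.102) = 8.9387,   |z_2| = 8.9387.
Moduli of all roots: 2.1936, 8.9387.
All moduli strictly greater than 1? Yes.
Verdict: Invertible.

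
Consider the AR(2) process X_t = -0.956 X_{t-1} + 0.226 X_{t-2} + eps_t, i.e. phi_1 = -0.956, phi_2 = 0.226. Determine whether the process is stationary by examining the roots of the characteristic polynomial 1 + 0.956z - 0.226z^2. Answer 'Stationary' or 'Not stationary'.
\text{Not stationary}

The AR(p) characteristic polynomial is P(z) = 1 + 0.956z - 0.226z^2.
Stationarity requires all roots to lie outside the unit circle, i.e. |z| > 1 for every root.
Set 1 + (0.956) z + (-0.226) z^2 = 0, i.e. a z^2 + b z + c = 0 with a = -0.226, b = 0.956, c = 1.
Discriminant D = b^2 - 4ac = (0.956)^2 - 4*(-0.226)*1 = 0.913936 - (-0.904) = 1.817936.
D >= 0, so the roots are real: z = (-b +/- sqrt(D)) / (2a) = (-0.956 +/- 1.348309) / (-0.452).
  z_1 = (-0.956 + 1.348309) / (-0.452) = -0.8679,   |z_1| = 0.8679.
  z_2 = (-0.956 - 1.348309) / (-0.452) = 5.098,   |z_2| = 5.098.
Moduli of all roots: 0.8679, 5.0980.
All moduli strictly greater than 1? No.
Verdict: Not stationary.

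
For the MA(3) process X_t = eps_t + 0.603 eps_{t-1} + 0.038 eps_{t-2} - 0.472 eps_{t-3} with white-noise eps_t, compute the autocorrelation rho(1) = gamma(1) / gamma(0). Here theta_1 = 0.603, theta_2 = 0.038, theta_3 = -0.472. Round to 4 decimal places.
\rho(1) = 0.3829

For an MA(q) process with theta_0 = 1, the autocovariance is
  gamma(k) = sigma^2 * sum_{i=0..q-k} theta_i * theta_{i+k},
and rho(k) = gamma(k) / gamma(0). Sigma^2 cancels.
  numerator   = (1)*(0.603) + (0.603)*(0.038) + (0.038)*(-0.472) = 0.607978.
  denominator = (1)^2 + (0.603)^2 + (0.038)^2 + (-0.472)^2 = 1.587837.
  rho(1) = 0.607978 / 1.587837 = 0.3829.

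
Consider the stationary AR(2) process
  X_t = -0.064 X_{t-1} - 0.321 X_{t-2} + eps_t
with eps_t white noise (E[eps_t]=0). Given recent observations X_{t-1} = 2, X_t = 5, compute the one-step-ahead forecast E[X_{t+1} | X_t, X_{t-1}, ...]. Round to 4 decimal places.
E[X_{t+1} \mid \mathcal F_t] = -0.9620

For an AR(p) model X_t = c + sum_i phi_i X_{t-i} + eps_t, the
one-step-ahead conditional mean is
  E[X_{t+1} | X_t, ...] = c + sum_i phi_i X_{t+1-i}.
Substitute known values:
  E[X_{t+1} | ...] = (-0.064) * (5) + (-0.321) * (2)
                   = -0.9620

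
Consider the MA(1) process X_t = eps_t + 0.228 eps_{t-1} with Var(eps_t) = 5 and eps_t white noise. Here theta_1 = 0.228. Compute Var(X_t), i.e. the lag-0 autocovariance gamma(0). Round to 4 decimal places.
\gamma(0) = 5.2599

For an MA(q) process X_t = eps_t + sum_i theta_i eps_{t-i} with
Var(eps_t) = sigma^2, the variance is
  gamma(0) = sigma^2 * (1 + sum_i theta_i^2).
  sum_i theta_i^2 = (0.228)^2 = 0.051984.
  gamma(0) = 5 * (1 + 0.051984) = 5 * 1.051984 = 5.25992, which rounds to 5.2599.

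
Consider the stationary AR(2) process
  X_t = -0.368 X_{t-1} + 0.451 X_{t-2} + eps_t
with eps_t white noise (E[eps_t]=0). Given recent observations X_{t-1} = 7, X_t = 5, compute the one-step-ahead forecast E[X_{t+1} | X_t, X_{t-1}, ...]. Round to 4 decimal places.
E[X_{t+1} \mid \mathcal F_t] = 1.3170

For an AR(p) model X_t = c + sum_i phi_i X_{t-i} + eps_t, the
one-step-ahead conditional mean is
  E[X_{t+1} | X_t, ...] = c + sum_i phi_i X_{t+1-i}.
Substitute known values:
  E[X_{t+1} | ...] = (-0.368) * (5) + (0.451) * (7)
                   = 1.3170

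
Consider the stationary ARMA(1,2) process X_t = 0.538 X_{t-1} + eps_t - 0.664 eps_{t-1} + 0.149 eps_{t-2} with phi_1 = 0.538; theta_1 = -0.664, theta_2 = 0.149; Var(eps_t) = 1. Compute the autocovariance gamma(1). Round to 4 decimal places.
\gamma(1) = -0.1312

Multiply the model equation by X_{t-k} and take expectations. With theta_0 = psi_0 = 1 and psi_j the MA(infinity) weights, this gives
  gamma(k) - sum_i phi_i gamma(k-i) = c_k,
  c_k = sigma^2 * sum_{j=k..q} theta_j psi_{j-k}   (c_k = 0 for k > q),
using gamma(-m) = gamma(m).
psi-weights needed (psi_j = theta_j + sum_i phi_i psi_{j-i}):
  psi_1 = theta_1 + phi_1 = -0.664 + (0.538) = -0.126
  psi_2 = theta_2 + phi_1 psi_1 = 0.149 + (0.538)(-0.126) = 0.081212
Right-hand sides:
  c_0 = sigma^2 (1 + theta_1 psi_1 + theta_2 psi_2) = 1 * (1 + (-0.664)(-0.126) + (0.149)(0.081212)) = 1 * 1.095765 = 1.095765
  c_1 = sigma^2 (theta_1 + theta_2 psi_1) = 1 * (-0.664 + (0.149)(-0.126)) = -0.682774
  c_2 = sigma^2 theta_2 = 1 * (0.149) = 0.149
Equations for k = 0 and k = 1 (AR order 1):
  gamma(0) = phi_1 gamma(1) + c_0
  gamma(1) = phi_1 gamma(0) + c_1
Substituting the second into the first: gamma(0) (1 - phi_1^2) = c_0 + phi_1 c_1, so
  gamma(0) = (c_0 + phi_1 c_1) / (1 - phi_1^2) = (1.095765 + (0.538)(-0.682774)) / (1 - (0.538)^2) = 0.728432 / 0.710556 = 1.025158.
  gamma(1) = phi_1 gamma(0) + c_1 = (0.538)(1.025158) + (-0.682774) = -0.131239.
Therefore gamma(1) = -0.1312 (to 4 decimal places).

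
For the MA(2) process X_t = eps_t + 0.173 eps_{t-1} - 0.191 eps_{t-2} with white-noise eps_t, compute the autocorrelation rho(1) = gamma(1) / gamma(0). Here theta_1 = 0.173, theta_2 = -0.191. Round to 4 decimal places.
\rho(1) = 0.1312

For an MA(q) process with theta_0 = 1, the autocovariance is
  gamma(k) = sigma^2 * sum_{i=0..q-k} theta_i * theta_{i+k},
and rho(k) = gamma(k) / gamma(0). Sigma^2 cancels.
  numerator   = (1)*(0.173) + (0.173)*(-0.191) = 0.139957.
  denominator = (1)^2 + (0.173)^2 + (-0.191)^2 = 1.06641.
  rho(1) = 0.139957 / 1.06641 = 0.1312.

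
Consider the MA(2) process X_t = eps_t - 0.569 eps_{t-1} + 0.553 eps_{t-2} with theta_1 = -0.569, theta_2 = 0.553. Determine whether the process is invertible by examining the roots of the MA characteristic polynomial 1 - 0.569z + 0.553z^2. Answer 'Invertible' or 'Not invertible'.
\text{Invertible}

The MA(q) characteristic polynomial is P(z) = 1 - 0.569z + 0.553z^2.
Invertibility requires all roots to lie outside the unit circle, i.e. |z| > 1 for every root.
Set 1 + (-0.569) z + (0.553) z^2 = 0, i.e. a z^2 + b z + c = 0 with a = 0.553, b = -0.569, c = 1.
Discriminant D = b^2 - 4ac = (-0.569)^2 - 4*(0.553)*1 = 0.323761 - (2.212) = -1.888239.
D < 0, so the roots are the complex-conjugate pair z = (-b +/- i sqrt(-D)) / (2a) = 0.5145 +/- 1.2424i.
For a conjugate pair |z|^2 = z * conj(z) = (product of roots) = c/a = 1/(0.553) = 1.808318, so |z| = sqrt(1.808318) = 1.3447 for both roots.
Moduli of all roots: 1.3447, 1.3447.
All moduli strictly greater than 1? Yes.
Verdict: Invertible.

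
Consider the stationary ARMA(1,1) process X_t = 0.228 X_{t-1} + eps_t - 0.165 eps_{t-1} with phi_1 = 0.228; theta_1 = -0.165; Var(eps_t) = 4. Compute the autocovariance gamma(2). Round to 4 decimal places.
\gamma(2) = 0.0583

Multiply the model equation by X_{t-k} and take expectations. With theta_0 = psi_0 = 1 and psi_j the MA(infinity) weights, this gives
  gamma(k) - sum_i phi_i gamma(k-i) = c_k,
  c_k = sigma^2 * sum_{j=k..q} theta_j psi_{j-k}   (c_k = 0 for k > q),
using gamma(-m) = gamma(m).
psi-weights needed (psi_j = theta_j + sum_i phi_i psi_{j-i}):
  psi_1 = theta_1 + phi_1 = -0.165 + (0.228) = 0.063
Right-hand sides:
  c_0 = sigma^2 (1 + theta_1 psi_1) = 4 * (1 + (-0.165)(0.063)) = 4 * 0.989605 = 3.95842
  c_1 = sigma^2 theta_1 = 4 * (-0.165) = -0.66
  c_2 = 0
Equations for k = 0 and k = 1 (AR order 1):
  gamma(0) = phi_1 gamma(1) + c_0
  gamma(1) = phi_1 gamma(0) + c_1
Substituting the second into the first: gamma(0) (1 - phi_1^2) = c_0 + phi_1 c_1, so
  gamma(0) = (c_0 + phi_1 c_1) / (1 - phi_1^2) = (3.95842 + (0.228)(-0.66)) / (1 - (0.228)^2) = 3.80794 / 0.948016 = 4.016747.
  gamma(1) = phi_1 gamma(0) + c_1 = (0.228)(4.016747) + (-0.66) = 0.255818.
For k = 2 (> q): gamma(2) = phi_1 gamma(1) = (0.228)(0.255818) = 0.058327.
Therefore gamma(2) = 0.0583 (to 4 decimal places).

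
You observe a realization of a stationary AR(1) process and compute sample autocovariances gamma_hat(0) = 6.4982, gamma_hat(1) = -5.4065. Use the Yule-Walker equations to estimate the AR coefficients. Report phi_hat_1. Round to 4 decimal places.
\hat\phi_{1} = -0.8320

The Yule-Walker equations for an AR(p) process read, in matrix form,
  Gamma_p phi = r_p,   with   (Gamma_p)_{ij} = gamma(|i - j|),
                       (r_p)_i = gamma(i),   i,j = 1..p.
Substitute the sample gammas (Toeplitz matrix and right-hand side of size 1):
  Gamma_p = [[6.4982]]
  r_p     = [-5.4065]
With p = 1 this is the single equation gamma(0) phi_1 = gamma(1):
  phi_hat_1 = gamma(1) / gamma(0) = -5.4065 / 6.4982 = -0.8320.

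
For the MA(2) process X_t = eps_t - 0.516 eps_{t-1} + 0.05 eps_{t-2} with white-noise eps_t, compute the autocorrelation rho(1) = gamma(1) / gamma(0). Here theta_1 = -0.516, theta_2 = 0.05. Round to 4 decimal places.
\rho(1) = -0.4270

For an MA(q) process with theta_0 = 1, the autocovariance is
  gamma(k) = sigma^2 * sum_{i=0..q-k} theta_i * theta_{i+k},
and rho(k) = gamma(k) / gamma(0). Sigma^2 cancels.
  numerator   = (1)*(-0.516) + (-0.516)*(0.05) = -0.5418.
  denominator = (1)^2 + (-0.516)^2 + (0.05)^2 = 1.268756.
  rho(1) = -0.5418 / 1.268756 = -0.4270.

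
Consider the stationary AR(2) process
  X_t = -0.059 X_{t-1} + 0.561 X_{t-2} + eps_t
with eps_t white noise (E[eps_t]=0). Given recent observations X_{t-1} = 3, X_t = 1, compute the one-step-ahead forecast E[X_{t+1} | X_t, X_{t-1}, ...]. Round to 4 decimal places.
E[X_{t+1} \mid \mathcal F_t] = 1.6240

For an AR(p) model X_t = c + sum_i phi_i X_{t-i} + eps_t, the
one-step-ahead conditional mean is
  E[X_{t+1} | X_t, ...] = c + sum_i phi_i X_{t+1-i}.
Substitute known values:
  E[X_{t+1} | ...] = (-0.059) * (1) + (0.561) * (3)
                   = 1.6240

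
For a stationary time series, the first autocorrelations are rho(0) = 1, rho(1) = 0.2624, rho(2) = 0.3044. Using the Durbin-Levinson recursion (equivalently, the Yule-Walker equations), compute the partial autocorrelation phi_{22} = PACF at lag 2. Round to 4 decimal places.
\phi_{22} = 0.2530

The PACF at lag k is phi_{kk}, the last component of the solution
to the Yule-Walker system G_k phi = r_k where
  (G_k)_{ij} = rho(|i - j|), (r_k)_i = rho(i), i,j = 1..k.
Equivalently, Durbin-Levinson gives phi_{kk} iteratively:
  phi_{11} = rho(1)
  phi_{kk} = [rho(k) - sum_{j=1..k-1} phi_{k-1,j} rho(k-j)]
            / [1 - sum_{j=1..k-1} phi_{k-1,j} rho(j)],
  phi_{k,j} = phi_{k-1,j} - phi_{kk} phi_{k-1,k-j},  j = 1..k-1.
Step k = 1:
  phi_11 = rho(1) = 0.2624.
Step k = 2:
  phi_22 = [rho(2) - phi_11 rho(1)] / [1 - phi_11 rho(1)] = [0.3044 - (0.2624)(0.2624)] / [1 - (0.2624)(0.2624)]
         = 0.23554624 / 0.93114624 = 0.253.
Therefore phi_{22} = 0.2530.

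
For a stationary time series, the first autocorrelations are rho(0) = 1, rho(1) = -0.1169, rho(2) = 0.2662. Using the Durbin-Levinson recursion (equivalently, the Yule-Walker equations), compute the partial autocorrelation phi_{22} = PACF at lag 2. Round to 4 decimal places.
\phi_{22} = 0.2560

The PACF at lag k is phi_{kk}, the last component of the solution
to the Yule-Walker system G_k phi = r_k where
  (G_k)_{ij} = rho(|i - j|), (r_k)_i = rho(i), i,j = 1..k.
Equivalently, Durbin-Levinson gives phi_{kk} iteratively:
  phi_{11} = rho(1)
  phi_{kk} = [rho(k) - sum_{j=1..k-1} phi_{k-1,j} rho(k-j)]
            / [1 - sum_{j=1..k-1} phi_{k-1,j} rho(j)],
  phi_{k,j} = phi_{k-1,j} - phi_{kk} phi_{k-1,k-j},  j = 1..k-1.
Step k = 1:
  phi_11 = rho(1) = -0.1169.
Step k = 2:
  phi_22 = [rho(2) - phi_11 rho(1)] / [1 - phi_11 rho(1)] = [0.2662 - (-0.1169)(-0.1169)] / [1 - (-0.1169)(-0.1169)]
         = 0.25253439 / 0.98633439 = 0.256.
Therefore phi_{22} = 0.2560.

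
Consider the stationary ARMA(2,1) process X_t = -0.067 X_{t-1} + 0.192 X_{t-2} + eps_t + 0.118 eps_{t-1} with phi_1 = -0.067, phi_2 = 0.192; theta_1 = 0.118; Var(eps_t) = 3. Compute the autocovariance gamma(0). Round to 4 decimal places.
\gamma(0) = 3.1187

Multiply the model equation by X_{t-k} and take expectations. With theta_0 = psi_0 = 1 and psi_j the MA(infinity) weights, this gives
  gamma(k) - sum_i phi_i gamma(k-i) = c_k,
  c_k = sigma^2 * sum_{j=k..q} theta_j psi_{j-k}   (c_k = 0 for k > q),
using gamma(-m) = gamma(m).
psi-weights needed (psi_j = theta_j + sum_i phi_i psi_{j-i}):
  psi_1 = theta_1 + phi_1 = 0.118 + (-0.067) = 0.051
Right-hand sides:
  c_0 = sigma^2 (1 + theta_1 psi_1) = 3 * (1 + (0.118)(0.051)) = 3 * 1.006018 = 3.018054
  c_1 = sigma^2 theta_1 = 3 * (0.118) = 0.354
  c_2 = 0
Equations for k = 0, 1, 2 (AR order 2, c_2 = 0):
  (E0) gamma(0) = phi_1 gamma(1) + phi_2 gamma(2) + c_0
  (E1) gamma(1) = phi_1 gamma(0) + phi_2 gamma(1) + c_1
  (E2) gamma(2) = phi_1 gamma(1) + phi_2 gamma(0)
From (E1): gamma(1) = A gamma(0) + B with
  A = phi_1 / (1 - phi_2) = -0.067 / 0.808 = -0.082921,   B = c_1 / (1 - phi_2) = 0.354 / 0.808 = 0.438119.
Insert (E2) into (E0): gamma(0) (1 - phi_2^2) = phi_1 (1 + phi_2) gamma(1) + c_0.
  phi_1 (1 + phi_2) = (-0.067)(1.192) = -0.079864,   1 - phi_2^2 = 0.963136.
Replace gamma(1) by A gamma(0) + B and collect gamma(0):
  gamma(0) [0.963136 - (-0.079864)(-0.082921)] = (-0.079864)(0.438119) + 3.018054
  gamma(0) * 0.956514 = 2.983064
  gamma(0) = 2.983064 / 0.956514 = 3.118684.
Therefore gamma(0) = 3.1187 (to 4 decimal places).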